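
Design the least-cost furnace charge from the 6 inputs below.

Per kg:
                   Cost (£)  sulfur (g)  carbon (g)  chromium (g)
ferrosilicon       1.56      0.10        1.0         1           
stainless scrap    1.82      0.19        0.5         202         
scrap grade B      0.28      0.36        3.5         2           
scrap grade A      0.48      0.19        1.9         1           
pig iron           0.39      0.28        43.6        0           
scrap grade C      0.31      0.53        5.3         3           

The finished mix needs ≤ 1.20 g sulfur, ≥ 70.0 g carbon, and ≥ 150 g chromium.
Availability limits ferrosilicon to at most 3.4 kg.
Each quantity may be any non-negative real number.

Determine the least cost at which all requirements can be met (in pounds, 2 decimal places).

£1.97

Treat it as an LP. Let x1 = kg of ferrosilicon, x2 = kg of stainless scrap, x3 = kg of scrap grade B, x4 = kg of scrap grade A, x5 = kg of pig iron, x6 = kg of scrap grade C.
Minimise 1.56x1 + 1.82x2 + 0.28x3 + 0.48x4 + 0.39x5 + 0.31x6 subject to:
  0.1x1 + 0.19x2 + 0.36x3 + 0.19x4 + 0.28x5 + 0.53x6 ≤ 1.2   (sulfur)
  1x1 + 0.5x2 + 3.5x3 + 1.9x4 + 43.6x5 + 5.3x6 ≥ 70   (carbon)
  1x1 + 202x2 + 2x3 + 1x4 + 3x6 ≥ 150   (chromium)
  x1 ≤ 3.4
  x1, x2, x3, x4, x5, x6 ≥ 0.
The optimal basis is {stainless scrap, pig iron}; ferrosilicon, scrap grade B, scrap grade A, scrap grade C drop out. Binding constraints: carbon and chromium.
Solving gives x2 = 0.7426, x5 = 1.597.
Cost = 1.82·0.7426 + 0.39·1.597 = 1.9744.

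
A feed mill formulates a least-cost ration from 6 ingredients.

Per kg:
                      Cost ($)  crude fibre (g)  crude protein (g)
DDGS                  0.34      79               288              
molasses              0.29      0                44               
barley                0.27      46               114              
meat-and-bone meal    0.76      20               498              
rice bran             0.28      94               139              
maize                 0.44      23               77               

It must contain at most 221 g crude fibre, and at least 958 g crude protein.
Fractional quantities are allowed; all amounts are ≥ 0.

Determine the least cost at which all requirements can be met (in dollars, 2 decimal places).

$1.19

Treat it as an LP. Let x1 = kg of DDGS, x2 = kg of molasses, x3 = kg of barley, x4 = kg of meat-and-bone meal, x5 = kg of rice bran, x6 = kg of maize.
Minimise 0.34x1 + 0.29x2 + 0.27x3 + 0.76x4 + 0.28x5 + 0.44x6 s.t.:
  79x1 + 46x3 + 20x4 + 94x5 + 23x6 ≤ 221   (crude fibre)
  288x1 + 44x2 + 114x3 + 498x4 + 139x5 + 77x6 ≥ 958   (crude protein)
  x1, x2, x3, x4, x5, x6 ≥ 0.
The minimum-cost mix takes nothing from molasses, barley, rice bran, maize — only DDGS, meat-and-bone meal. The crude fibre and crude protein requirements are met with equality.
Solving gives x1 = 2.707, x4 = 0.3583.
Total cost: 0.34·2.707 + 0.76·0.3583 = 1.1927.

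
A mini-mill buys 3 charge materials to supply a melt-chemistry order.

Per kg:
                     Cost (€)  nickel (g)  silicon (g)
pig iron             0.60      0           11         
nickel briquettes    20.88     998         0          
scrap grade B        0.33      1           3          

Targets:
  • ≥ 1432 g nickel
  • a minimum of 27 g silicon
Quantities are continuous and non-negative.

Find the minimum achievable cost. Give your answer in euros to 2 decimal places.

This is a linear program. Let x1 = kg of pig iron, x2 = kg of nickel briquettes, x3 = kg of scrap grade B.
Minimize 0.6x1 + 20.88x2 + 0.33x3 s.t.:
  998x2 + 1x3 ≥ 1432   (nickel)
  11x1 + 3x3 ≥ 27   (silicon)
  x1, x2, x3 ≥ 0.
The optimal basis is {pig iron, nickel briquettes}; scrap grade B drops out. There the nickel and silicon constraints are tight.
That vertex is x1 = 2.4545, x2 = 1.4349.
Objective = 0.6·2.4545 + 20.88·1.4349 = 31.4334.

€31.43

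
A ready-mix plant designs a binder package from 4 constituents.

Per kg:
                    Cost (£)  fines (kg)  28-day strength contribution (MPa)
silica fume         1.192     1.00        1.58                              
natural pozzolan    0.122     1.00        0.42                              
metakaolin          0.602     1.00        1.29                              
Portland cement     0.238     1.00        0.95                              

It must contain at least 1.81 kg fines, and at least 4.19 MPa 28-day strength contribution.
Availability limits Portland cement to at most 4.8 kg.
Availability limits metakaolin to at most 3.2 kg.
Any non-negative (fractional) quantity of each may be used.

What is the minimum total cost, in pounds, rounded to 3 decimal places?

£1.050

This is a linear program. Let x1 = kg of silica fume, x2 = kg of natural pozzolan, x3 = kg of metakaolin, x4 = kg of Portland cement.
Minimize 1.192x1 + 0.122x2 + 0.602x3 + 0.238x4 subject to:
  1x1 + 1x2 + 1x3 + 1x4 ≥ 1.81   (fines)
  1.58x1 + 0.42x2 + 1.29x3 + 0.95x4 ≥ 4.19   (28-day strength contribution)
  x4 ≤ 4.8
  x3 ≤ 3.2
  x1, x2, x3, x4 ≥ 0.
At the optimum only Portland cement is positive (silica fume, natural pozzolan, metakaolin = 0). There the 28-day strength contribution constraint is tight.
That vertex is x4 = 4.411.
Total cost: 0.238·4.411 = 1.04982.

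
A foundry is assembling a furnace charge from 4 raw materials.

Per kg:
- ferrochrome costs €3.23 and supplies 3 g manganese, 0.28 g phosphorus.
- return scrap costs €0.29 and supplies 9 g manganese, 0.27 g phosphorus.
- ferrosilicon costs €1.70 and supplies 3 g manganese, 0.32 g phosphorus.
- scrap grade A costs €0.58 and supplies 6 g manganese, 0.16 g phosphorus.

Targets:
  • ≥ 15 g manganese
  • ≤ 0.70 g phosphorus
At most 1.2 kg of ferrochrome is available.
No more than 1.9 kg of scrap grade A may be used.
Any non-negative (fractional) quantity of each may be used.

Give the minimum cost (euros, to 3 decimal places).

Let x1 = kg of ferrochrome, x2 = kg of return scrap, x3 = kg of ferrosilicon, x4 = kg of scrap grade A.
min 3.23x1 + 0.29x2 + 1.7x3 + 0.58x4 s.t.:
  3x1 + 9x2 + 3x3 + 6x4 ≥ 15   (manganese)
  0.28x1 + 0.27x2 + 0.32x3 + 0.16x4 ≤ 0.7   (phosphorus)
  x1 ≤ 1.2
  x4 ≤ 1.9
  x1, x2, x3, x4 ≥ 0.
The cheapest feasible vertex uses only return scrap; ferrochrome, ferrosilicon, scrap grade A are not used. Binding constraint: manganese.
That vertex is x2 = 1.667.
Hence cost = 0.29·1.667 = €0.48343.

€0.483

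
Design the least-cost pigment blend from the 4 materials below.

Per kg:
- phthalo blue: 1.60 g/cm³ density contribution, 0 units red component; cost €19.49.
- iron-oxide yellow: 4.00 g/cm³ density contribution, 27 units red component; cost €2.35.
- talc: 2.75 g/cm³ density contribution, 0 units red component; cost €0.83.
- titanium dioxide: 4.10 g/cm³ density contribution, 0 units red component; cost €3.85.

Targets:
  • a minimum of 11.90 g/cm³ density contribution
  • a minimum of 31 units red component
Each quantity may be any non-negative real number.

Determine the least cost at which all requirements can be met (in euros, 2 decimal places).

€4.90

This is a linear program. Let x1 = kg of phthalo blue, x2 = kg of iron-oxide yellow, x3 = kg of talc, x4 = kg of titanium dioxide.
min 19.49x1 + 2.35x2 + 0.83x3 + 3.85x4 s.t.:
  1.6x1 + 4x2 + 2.75x3 + 4.1x4 ≥ 11.9   (density contribution)
  27x2 ≥ 31   (red component)
  x1, x2, x3, x4 ≥ 0.
At the optimum only iron-oxide yellow, talc are positive (phthalo blue, titanium dioxide = 0). Binding constraints: density contribution and red component.
Solving gives x2 = 1.148, x3 = 2.657.
Cost = 2.35·1.148 + 0.83·2.657 = 4.9031.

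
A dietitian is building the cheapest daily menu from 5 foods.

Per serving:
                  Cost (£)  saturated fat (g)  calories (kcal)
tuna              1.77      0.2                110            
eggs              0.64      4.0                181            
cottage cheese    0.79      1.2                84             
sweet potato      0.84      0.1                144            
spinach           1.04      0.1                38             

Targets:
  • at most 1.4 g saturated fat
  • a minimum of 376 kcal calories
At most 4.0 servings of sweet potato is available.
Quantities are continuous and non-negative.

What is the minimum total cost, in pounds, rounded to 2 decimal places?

£2.07

Treat it as an LP. Let x1 = servings of tuna, x2 = servings of eggs, x3 = servings of cottage cheese, x4 = servings of sweet potato, x5 = servings of spinach.
Minimize 1.77x1 + 0.64x2 + 0.79x3 + 0.84x4 + 1.04x5 with:
  0.2x1 + 4x2 + 1.2x3 + 0.1x4 + 0.1x5 ≤ 1.4   (saturated fat)
  110x1 + 181x2 + 84x3 + 144x4 + 38x5 ≥ 376   (calories)
  x4 ≤ 4
  x1, x2, x3, x4, x5 ≥ 0.
The cheapest feasible vertex uses only eggs, sweet potato; tuna, cottage cheese, spinach are not used. The saturated fat and calories requirements are met with equality.
Optimal quantities: eggs = 0.294 servings, sweet potato = 2.242 servings.
Objective = 0.64·0.294 + 0.84·2.242 = 2.0714.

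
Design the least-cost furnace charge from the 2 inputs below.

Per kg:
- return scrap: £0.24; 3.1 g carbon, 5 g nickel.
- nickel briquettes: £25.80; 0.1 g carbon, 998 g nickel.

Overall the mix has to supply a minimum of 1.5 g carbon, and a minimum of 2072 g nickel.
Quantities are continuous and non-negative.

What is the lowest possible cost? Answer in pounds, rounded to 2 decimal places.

£53.61

Treat it as an LP. Let x1 = kg of return scrap, x2 = kg of nickel briquettes.
Minimise 0.24x1 + 25.8x2 subject to:
  3.1x1 + 0.1x2 ≥ 1.5   (carbon)
  5x1 + 998x2 ≥ 2072   (nickel)
  x1, x2 ≥ 0.
Both inputs are positive at the optimum. The carbon and nickel requirements are met with equality.
Solving gives x1 = 0.417, x2 = 2.074.
Cost = 0.24·0.417 + 25.8·2.074 = 53.6093.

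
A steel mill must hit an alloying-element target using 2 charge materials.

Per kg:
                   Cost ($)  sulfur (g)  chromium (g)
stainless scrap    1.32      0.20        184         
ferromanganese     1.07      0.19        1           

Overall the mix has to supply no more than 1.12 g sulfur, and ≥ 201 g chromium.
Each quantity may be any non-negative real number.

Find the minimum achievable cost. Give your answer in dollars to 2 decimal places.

$1.44

Set it up as a linear program. Let x1 = kg of stainless scrap, x2 = kg of ferromanganese.
Minimise 1.32x1 + 1.07x2 with:
  0.2x1 + 0.19x2 ≤ 1.12   (sulfur)
  184x1 + 1x2 ≥ 201   (chromium)
  x1, x2 ≥ 0.
The optimal basis is {stainless scrap}; ferromanganese drops out. The chromium requirement is met with equality.
Solving gives x1 = 1.092.
Total cost: 1.32·1.092 = 1.4414.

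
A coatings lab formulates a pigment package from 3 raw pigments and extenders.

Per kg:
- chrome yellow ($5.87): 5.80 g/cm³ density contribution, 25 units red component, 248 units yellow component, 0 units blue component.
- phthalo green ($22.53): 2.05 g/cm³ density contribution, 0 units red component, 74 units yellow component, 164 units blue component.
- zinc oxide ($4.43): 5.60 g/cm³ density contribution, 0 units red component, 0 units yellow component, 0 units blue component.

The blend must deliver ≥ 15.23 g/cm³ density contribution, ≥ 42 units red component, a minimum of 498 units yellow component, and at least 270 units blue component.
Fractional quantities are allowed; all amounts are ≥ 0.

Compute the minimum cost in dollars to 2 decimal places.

Let x1 = kg of chrome yellow, x2 = kg of phthalo green, x3 = kg of zinc oxide.
Minimize 5.87x1 + 22.53x2 + 4.43x3 with:
  5.8x1 + 2.05x2 + 5.6x3 ≥ 15.23   (density contribution)
  25x1 ≥ 42   (red component)
  248x1 + 74x2 ≥ 498   (yellow component)
  164x2 ≥ 270   (blue component)
  x1, x2, x3 ≥ 0.
The optimal mix uses every input. The density contribution, red component, blue component requirements are met with equality.
That vertex is x1 = 1.68, x2 = 1.646, x3 = 0.377.
Hence cost = 5.87·1.68 + 22.53·1.646 + 4.43·0.377 = $48.6161.

$48.62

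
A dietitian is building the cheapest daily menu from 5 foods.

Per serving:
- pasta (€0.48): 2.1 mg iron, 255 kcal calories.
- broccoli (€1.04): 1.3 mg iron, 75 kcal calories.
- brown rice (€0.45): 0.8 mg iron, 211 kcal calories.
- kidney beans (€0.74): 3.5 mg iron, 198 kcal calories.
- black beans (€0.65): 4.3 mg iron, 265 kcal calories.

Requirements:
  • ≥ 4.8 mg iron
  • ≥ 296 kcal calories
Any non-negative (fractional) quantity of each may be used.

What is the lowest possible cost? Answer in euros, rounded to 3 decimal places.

Let x1 = servings of pasta, x2 = servings of broccoli, x3 = servings of brown rice, x4 = servings of kidney beans, x5 = servings of black beans.
min 0.48x1 + 1.04x2 + 0.45x3 + 0.74x4 + 0.65x5 s.t.:
  2.1x1 + 1.3x2 + 0.8x3 + 3.5x4 + 4.3x5 ≥ 4.8   (iron)
  255x1 + 75x2 + 211x3 + 198x4 + 265x5 ≥ 296   (calories)
  x1, x2, x3, x4, x5 ≥ 0.
The minimum-cost mix takes nothing from broccoli, brown rice, kidney beans — only pasta, black beans. Binding constraints: iron and calories.
Solving gives x1 = 0.001481, x5 = 1.116.
Total cost: 0.48·0.001481 + 0.65·1.116 = 0.72611.

€0.726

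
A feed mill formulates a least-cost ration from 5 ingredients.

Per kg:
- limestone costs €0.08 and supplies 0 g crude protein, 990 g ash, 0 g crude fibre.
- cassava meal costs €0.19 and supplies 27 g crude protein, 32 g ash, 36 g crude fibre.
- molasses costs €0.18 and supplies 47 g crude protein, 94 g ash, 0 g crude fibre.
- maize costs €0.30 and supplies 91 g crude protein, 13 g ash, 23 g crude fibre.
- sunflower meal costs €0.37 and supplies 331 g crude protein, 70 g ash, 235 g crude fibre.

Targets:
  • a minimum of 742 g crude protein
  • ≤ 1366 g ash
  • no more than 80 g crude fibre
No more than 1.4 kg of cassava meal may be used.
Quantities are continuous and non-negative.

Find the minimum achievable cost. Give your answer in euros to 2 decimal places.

€2.54

Let x1 = kg of limestone, x2 = kg of cassava meal, x3 = kg of molasses, x4 = kg of maize, x5 = kg of sunflower meal.
Minimise 0.08x1 + 0.19x2 + 0.18x3 + 0.3x4 + 0.37x5 with:
  27x2 + 47x3 + 91x4 + 331x5 ≥ 742   (crude protein)
  990x1 + 32x2 + 94x3 + 13x4 + 70x5 ≤ 1366   (ash)
  36x2 + 23x4 + 235x5 ≤ 80   (crude fibre)
  x2 ≤ 1.4
  x1, x2, x3, x4, x5 ≥ 0.
The optimal basis is {molasses, sunflower meal}; limestone, cassava meal, maize drop out. There the crude protein and crude fibre constraints are tight.
Optimal quantities: molasses = 13.39 kg, sunflower meal = 0.3404 kg.
Total cost: 0.18·13.39 + 0.37·0.3404 = 2.5361.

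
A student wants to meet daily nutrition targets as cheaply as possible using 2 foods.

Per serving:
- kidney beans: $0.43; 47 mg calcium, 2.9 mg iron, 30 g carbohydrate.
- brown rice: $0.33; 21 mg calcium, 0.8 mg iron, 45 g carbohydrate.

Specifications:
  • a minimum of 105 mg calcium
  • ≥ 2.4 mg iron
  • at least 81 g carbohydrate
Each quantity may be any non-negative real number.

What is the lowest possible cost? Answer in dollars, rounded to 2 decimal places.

$1.02

Set it up as a linear program. Let x1 = servings of kidney beans, x2 = servings of brown rice.
min 0.43x1 + 0.33x2 subject to:
  47x1 + 21x2 ≥ 105   (calcium)
  2.9x1 + 0.8x2 ≥ 2.4   (iron)
  30x1 + 45x2 ≥ 81   (carbohydrate)
  x1, x2 ≥ 0.
Both inputs are positive at the optimum. Binding constraints: calcium and carbohydrate.
Solving gives x1 = 2.036, x2 = 0.4424.
Hence cost = 0.43·2.036 + 0.33·0.4424 = $1.0215.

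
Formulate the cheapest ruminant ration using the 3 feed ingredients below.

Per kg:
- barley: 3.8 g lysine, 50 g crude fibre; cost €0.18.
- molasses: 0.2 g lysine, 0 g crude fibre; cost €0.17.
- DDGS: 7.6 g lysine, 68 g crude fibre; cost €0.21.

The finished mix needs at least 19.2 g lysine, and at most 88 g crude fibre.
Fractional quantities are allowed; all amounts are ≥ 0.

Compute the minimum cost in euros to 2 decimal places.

€8.23

Set it up as a linear program. Let x1 = kg of barley, x2 = kg of molasses, x3 = kg of DDGS.
min 0.18x1 + 0.17x2 + 0.21x3 with:
  3.8x1 + 0.2x2 + 7.6x3 ≥ 19.2   (lysine)
  50x1 + 68x3 ≤ 88   (crude fibre)
  x1, x2, x3 ≥ 0.
At the optimum only molasses, DDGS are positive (barley = 0). Binding constraints: lysine and crude fibre.
That vertex is x2 = 46.82, x3 = 1.294.
Total cost: 0.17·46.82 + 0.21·1.294 = 8.2311.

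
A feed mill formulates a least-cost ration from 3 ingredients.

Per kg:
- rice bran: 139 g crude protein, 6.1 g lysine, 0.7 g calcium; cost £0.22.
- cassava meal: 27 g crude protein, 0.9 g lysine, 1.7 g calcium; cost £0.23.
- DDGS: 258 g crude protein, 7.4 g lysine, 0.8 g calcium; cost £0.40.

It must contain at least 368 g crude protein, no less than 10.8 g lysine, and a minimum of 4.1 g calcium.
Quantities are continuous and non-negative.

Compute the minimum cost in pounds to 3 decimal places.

£0.851

This is a linear program. Let x1 = kg of rice bran, x2 = kg of cassava meal, x3 = kg of DDGS.
Minimize 0.22x1 + 0.23x2 + 0.4x3 subject to:
  139x1 + 27x2 + 258x3 ≥ 368   (crude protein)
  6.1x1 + 0.9x2 + 7.4x3 ≥ 10.8   (lysine)
  0.7x1 + 1.7x2 + 0.8x3 ≥ 4.1   (calcium)
  x1, x2, x3 ≥ 0.
The optimal basis is {rice bran, cassava meal}; DDGS drops out. The crude protein and calcium requirements are met with equality.
So rice bran = 2.368 kg, cassava meal = 1.437 kg.
Total cost: 0.22·2.368 + 0.23·1.437 = 0.85147.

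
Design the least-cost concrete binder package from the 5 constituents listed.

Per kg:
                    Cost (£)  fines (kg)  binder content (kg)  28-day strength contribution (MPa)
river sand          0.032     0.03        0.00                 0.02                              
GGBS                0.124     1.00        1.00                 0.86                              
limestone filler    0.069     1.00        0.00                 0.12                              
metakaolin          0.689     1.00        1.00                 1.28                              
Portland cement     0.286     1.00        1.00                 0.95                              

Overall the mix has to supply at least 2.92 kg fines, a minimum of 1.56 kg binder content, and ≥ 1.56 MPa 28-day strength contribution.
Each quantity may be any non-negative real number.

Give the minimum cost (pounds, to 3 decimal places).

Let x1 = kg of river sand, x2 = kg of GGBS, x3 = kg of limestone filler, x4 = kg of metakaolin, x5 = kg of Portland cement.
Minimise 0.032x1 + 0.124x2 + 0.069x3 + 0.689x4 + 0.286x5 subject to:
  0.03x1 + 1x2 + 1x3 + 1x4 + 1x5 ≥ 2.92   (fines)
  1x2 + 1x4 + 1x5 ≥ 1.56   (binder content)
  0.02x1 + 0.86x2 + 0.12x3 + 1.28x4 + 0.95x5 ≥ 1.56   (28-day strength contribution)
  x1, x2, x3, x4, x5 ≥ 0.
At the optimum only GGBS, limestone filler are positive (river sand, metakaolin, Portland cement = 0). The fines and 28-day strength contribution requirements are met with equality.
That vertex is x2 = 1.635, x3 = 1.285.
Total cost: 0.124·1.635 + 0.069·1.285 = 0.29141.

£0.291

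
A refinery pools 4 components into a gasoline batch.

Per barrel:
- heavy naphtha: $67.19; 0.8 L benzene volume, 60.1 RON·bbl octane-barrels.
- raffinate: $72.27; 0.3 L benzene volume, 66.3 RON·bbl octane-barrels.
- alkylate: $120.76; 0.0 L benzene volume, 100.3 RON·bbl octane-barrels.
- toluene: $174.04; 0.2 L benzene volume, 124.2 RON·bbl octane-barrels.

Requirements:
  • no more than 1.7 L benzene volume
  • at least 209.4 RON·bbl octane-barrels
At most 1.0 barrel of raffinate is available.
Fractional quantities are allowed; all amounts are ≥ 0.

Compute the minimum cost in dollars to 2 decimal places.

Let x1 = barrels of heavy naphtha, x2 = barrels of raffinate, x3 = barrels of alkylate, x4 = barrels of toluene.
min 67.19x1 + 72.27x2 + 120.76x3 + 174.04x4 with:
  0.8x1 + 0.3x2 + 0.2x4 ≤ 1.7   (benzene volume)
  60.1x1 + 66.3x2 + 100.3x3 + 124.2x4 ≥ 209.4   (octane-barrels)
  x2 ≤ 1
  x1, x2, x3, x4 ≥ 0.
At the optimum only heavy naphtha, raffinate, alkylate are positive (toluene = 0). Binding constraints: benzene volume, octane-barrels, the raffinate cap.
So heavy naphtha = 1.75 barrels, raffinate = 1 barrel, alkylate = 0.3781 barrels.
Total cost: 67.19·1.75 + 72.27·1 + 120.76·0.3781 = 235.5119.

$235.51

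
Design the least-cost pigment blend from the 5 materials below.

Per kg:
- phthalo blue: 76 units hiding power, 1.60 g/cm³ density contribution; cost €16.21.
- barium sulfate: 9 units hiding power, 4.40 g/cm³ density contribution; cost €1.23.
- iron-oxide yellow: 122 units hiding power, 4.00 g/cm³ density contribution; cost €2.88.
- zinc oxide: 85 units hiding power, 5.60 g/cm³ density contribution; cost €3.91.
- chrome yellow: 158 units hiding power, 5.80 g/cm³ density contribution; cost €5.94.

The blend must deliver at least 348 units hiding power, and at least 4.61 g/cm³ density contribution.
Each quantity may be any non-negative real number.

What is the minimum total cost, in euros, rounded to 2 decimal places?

€8.22

This is a linear program. Let x1 = kg of phthalo blue, x2 = kg of barium sulfate, x3 = kg of iron-oxide yellow, x4 = kg of zinc oxide, x5 = kg of chrome yellow.
Minimize 16.21x1 + 1.23x2 + 2.88x3 + 3.91x4 + 5.94x5 s.t.:
  76x1 + 9x2 + 122x3 + 85x4 + 158x5 ≥ 348   (hiding power)
  1.6x1 + 4.4x2 + 4x3 + 5.6x4 + 5.8x5 ≥ 4.61   (density contribution)
  x1, x2, x3, x4, x5 ≥ 0.
The cheapest feasible vertex uses only iron-oxide yellow; phthalo blue, barium sulfate, zinc oxide, chrome yellow are not used. There the hiding power constraint is tight.
So iron-oxide yellow = 2.8525 kg.
Objective = 2.88·2.8525 = 8.2152.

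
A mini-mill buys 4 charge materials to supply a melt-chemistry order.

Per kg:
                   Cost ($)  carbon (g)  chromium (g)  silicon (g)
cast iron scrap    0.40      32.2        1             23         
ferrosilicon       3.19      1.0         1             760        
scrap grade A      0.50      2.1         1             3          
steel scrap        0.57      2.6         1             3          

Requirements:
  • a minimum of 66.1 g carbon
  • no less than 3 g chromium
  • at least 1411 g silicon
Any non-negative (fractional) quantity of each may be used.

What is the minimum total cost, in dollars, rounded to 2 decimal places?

Let x1 = kg of cast iron scrap, x2 = kg of ferrosilicon, x3 = kg of scrap grade A, x4 = kg of steel scrap.
Minimize 0.4x1 + 3.19x2 + 0.5x3 + 0.57x4 subject to:
  32.2x1 + 1x2 + 2.1x3 + 2.6x4 ≥ 66.1   (carbon)
  1x1 + 1x2 + 1x3 + 1x4 ≥ 3   (chromium)
  23x1 + 760x2 + 3x3 + 3x4 ≥ 1411   (silicon)
  x1, x2, x3, x4 ≥ 0.
The cheapest feasible vertex uses only cast iron scrap, ferrosilicon; scrap grade A, steel scrap are not used. There the carbon and silicon constraints are tight.
That vertex is x1 = 1.997, x2 = 1.796.
Cost = 0.4·1.997 + 3.19·1.796 = 6.5280.

$6.53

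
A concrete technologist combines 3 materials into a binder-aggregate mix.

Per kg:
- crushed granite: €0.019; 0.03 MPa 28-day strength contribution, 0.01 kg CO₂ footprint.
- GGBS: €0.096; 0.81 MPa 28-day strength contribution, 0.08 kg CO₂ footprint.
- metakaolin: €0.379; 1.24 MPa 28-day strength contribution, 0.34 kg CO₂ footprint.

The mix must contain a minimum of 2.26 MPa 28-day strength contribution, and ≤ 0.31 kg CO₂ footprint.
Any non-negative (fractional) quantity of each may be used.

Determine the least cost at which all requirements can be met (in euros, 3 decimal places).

€0.268

Let x1 = kg of crushed granite, x2 = kg of GGBS, x3 = kg of metakaolin.
Minimize 0.019x1 + 0.096x2 + 0.379x3 subject to:
  0.03x1 + 0.81x2 + 1.24x3 ≥ 2.26   (28-day strength contribution)
  0.01x1 + 0.08x2 + 0.34x3 ≤ 0.31   (CO₂ footprint)
  x1, x2, x3 ≥ 0.
The cheapest feasible vertex uses only GGBS; crushed granite, metakaolin are not used. The 28-day strength contribution requirement is met with equality.
So GGBS = 2.79 kg.
Cost = 0.096·2.79 = 0.26784.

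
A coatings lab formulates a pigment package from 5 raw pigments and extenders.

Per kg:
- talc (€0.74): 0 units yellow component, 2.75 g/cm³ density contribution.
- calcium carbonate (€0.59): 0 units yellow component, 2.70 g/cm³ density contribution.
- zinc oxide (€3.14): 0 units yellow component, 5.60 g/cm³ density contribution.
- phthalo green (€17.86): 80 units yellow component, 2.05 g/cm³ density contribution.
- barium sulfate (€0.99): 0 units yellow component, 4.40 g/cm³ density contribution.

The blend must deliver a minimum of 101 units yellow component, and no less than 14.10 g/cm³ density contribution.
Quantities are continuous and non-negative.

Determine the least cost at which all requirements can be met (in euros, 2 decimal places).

€25.06

Let x1 = kg of talc, x2 = kg of calcium carbonate, x3 = kg of zinc oxide, x4 = kg of phthalo green, x5 = kg of barium sulfate.
min 0.74x1 + 0.59x2 + 3.14x3 + 17.86x4 + 0.99x5 s.t.:
  80x4 ≥ 101   (yellow component)
  2.75x1 + 2.7x2 + 5.6x3 + 2.05x4 + 4.4x5 ≥ 14.1   (density contribution)
  x1, x2, x3, x4, x5 ≥ 0.
The minimum-cost mix takes nothing from talc, zinc oxide, barium sulfate — only calcium carbonate, phthalo green. There the yellow component and density contribution constraints are tight.
Optimal quantities: calcium carbonate = 4.264 kg, phthalo green = 1.262 kg.
Total cost: 0.59·4.264 + 17.86·1.262 = 25.0551.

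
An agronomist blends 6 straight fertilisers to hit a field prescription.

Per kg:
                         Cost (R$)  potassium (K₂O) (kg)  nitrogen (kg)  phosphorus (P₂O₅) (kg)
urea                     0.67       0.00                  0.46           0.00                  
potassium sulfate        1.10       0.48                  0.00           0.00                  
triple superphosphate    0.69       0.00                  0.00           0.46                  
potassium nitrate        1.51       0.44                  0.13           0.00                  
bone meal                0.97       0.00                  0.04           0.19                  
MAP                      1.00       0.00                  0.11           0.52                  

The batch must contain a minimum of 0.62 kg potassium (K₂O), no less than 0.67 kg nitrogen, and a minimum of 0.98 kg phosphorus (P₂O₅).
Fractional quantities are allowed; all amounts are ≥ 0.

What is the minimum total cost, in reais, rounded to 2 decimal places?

Let x1 = kg of urea, x2 = kg of potassium sulfate, x3 = kg of triple superphosphate, x4 = kg of potassium nitrate, x5 = kg of bone meal, x6 = kg of MAP.
min 0.67x1 + 1.1x2 + 0.69x3 + 1.51x4 + 0.97x5 + 1x6 subject to:
  0.48x2 + 0.44x4 ≥ 0.62   (potassium (K₂O))
  0.46x1 + 0.13x4 + 0.04x5 + 0.11x6 ≥ 0.67   (nitrogen)
  0.46x3 + 0.19x5 + 0.52x6 ≥ 0.98   (phosphorus (P₂O₅))
  x1, x2, x3, x4, x5, x6 ≥ 0.
The optimal basis is {urea, potassium sulfate, triple superphosphate}; potassium nitrate, bone meal, MAP drop out. Binding constraints: potassium (K₂O), nitrogen, phosphorus (P₂O₅).
Optimal quantities: urea = 1.457 kg, potassium sulfate = 1.292 kg, triple superphosphate = 2.13 kg.
Total cost: 0.67·1.457 + 1.1·1.292 + 0.69·2.13 = 3.8671.

R$3.87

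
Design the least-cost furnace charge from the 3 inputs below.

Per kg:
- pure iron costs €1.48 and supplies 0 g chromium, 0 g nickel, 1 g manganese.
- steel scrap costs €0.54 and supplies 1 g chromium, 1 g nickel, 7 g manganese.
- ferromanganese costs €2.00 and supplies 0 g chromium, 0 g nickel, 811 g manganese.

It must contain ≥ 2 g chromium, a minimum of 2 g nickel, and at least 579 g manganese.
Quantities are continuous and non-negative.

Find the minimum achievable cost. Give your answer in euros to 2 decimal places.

This is a linear program. Let x1 = kg of pure iron, x2 = kg of steel scrap, x3 = kg of ferromanganese.
Minimise 1.48x1 + 0.54x2 + 2x3 subject to:
  1x2 ≥ 2   (chromium)
  1x2 ≥ 2   (nickel)
  1x1 + 7x2 + 811x3 ≥ 579   (manganese)
  x1, x2, x3 ≥ 0.
The cheapest feasible vertex uses only steel scrap, ferromanganese; pure iron is not used. The chromium, nickel, manganese requirements are met with equality.
Solving gives x2 = 2, x3 = 0.6967.
Objective = 0.54·2 + 2·0.6967 = 2.4734.

€2.47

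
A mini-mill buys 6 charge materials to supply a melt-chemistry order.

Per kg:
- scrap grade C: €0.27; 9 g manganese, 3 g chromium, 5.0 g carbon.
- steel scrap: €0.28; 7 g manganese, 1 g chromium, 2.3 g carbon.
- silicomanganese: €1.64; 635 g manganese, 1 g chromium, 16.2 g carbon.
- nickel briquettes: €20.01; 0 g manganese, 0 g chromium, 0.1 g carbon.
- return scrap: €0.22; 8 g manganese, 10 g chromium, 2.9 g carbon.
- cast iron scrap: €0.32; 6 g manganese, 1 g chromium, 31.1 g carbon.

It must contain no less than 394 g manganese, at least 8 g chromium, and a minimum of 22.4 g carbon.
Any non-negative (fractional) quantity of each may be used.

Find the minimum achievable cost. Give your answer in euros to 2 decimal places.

Let x1 = kg of scrap grade C, x2 = kg of steel scrap, x3 = kg of silicomanganese, x4 = kg of nickel briquettes, x5 = kg of return scrap, x6 = kg of cast iron scrap.
Minimize 0.27x1 + 0.28x2 + 1.64x3 + 20.01x4 + 0.22x5 + 0.32x6 subject to:
  9x1 + 7x2 + 635x3 + 8x5 + 6x6 ≥ 394   (manganese)
  3x1 + 1x2 + 1x3 + 10x5 + 1x6 ≥ 8   (chromium)
  5x1 + 2.3x2 + 16.2x3 + 0.1x4 + 2.9x5 + 31.1x6 ≥ 22.4   (carbon)
  x1, x2, x3, x4, x5, x6 ≥ 0.
The minimum-cost mix takes nothing from scrap grade C, steel scrap, nickel briquettes — only silicomanganese, return scrap, cast iron scrap. The manganese, chromium, carbon requirements are met with equality.
So silicomanganese = 0.6084 kg, return scrap = 0.7054 kg, cast iron scrap = 0.3376 kg.
Objective = 1.64·0.6084 + 0.22·0.7054 + 0.32·0.3376 = 1.2610.

€1.26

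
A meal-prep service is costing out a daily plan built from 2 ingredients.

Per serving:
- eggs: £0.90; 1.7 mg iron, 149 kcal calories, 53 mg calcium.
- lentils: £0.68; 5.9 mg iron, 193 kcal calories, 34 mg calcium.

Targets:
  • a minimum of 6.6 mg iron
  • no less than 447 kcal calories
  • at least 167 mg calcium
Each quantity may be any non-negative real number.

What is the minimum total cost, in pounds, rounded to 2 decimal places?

Treat it as an LP. Let x1 = servings of eggs, x2 = servings of lentils.
min 0.9x1 + 0.68x2 with:
  1.7x1 + 5.9x2 ≥ 6.6   (iron)
  149x1 + 193x2 ≥ 447   (calories)
  53x1 + 34x2 ≥ 167   (calcium)
  x1, x2 ≥ 0.
Both inputs are positive at the optimum. Binding constraints: iron and calcium.
Solving gives x1 = 2.985, x2 = 0.2585.
Cost = 0.9·2.985 + 0.68·0.2585 = 2.8623.

£2.86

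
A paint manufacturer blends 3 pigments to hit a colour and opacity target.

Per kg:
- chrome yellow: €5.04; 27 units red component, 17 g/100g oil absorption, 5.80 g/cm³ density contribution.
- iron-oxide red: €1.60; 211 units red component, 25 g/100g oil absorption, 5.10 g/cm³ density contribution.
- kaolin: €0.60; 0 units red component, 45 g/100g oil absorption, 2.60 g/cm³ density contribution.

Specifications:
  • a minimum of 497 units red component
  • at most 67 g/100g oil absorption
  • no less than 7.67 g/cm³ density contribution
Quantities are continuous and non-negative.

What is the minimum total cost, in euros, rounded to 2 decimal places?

Set it up as a linear program. Let x1 = kg of chrome yellow, x2 = kg of iron-oxide red, x3 = kg of kaolin.
Minimize 5.04x1 + 1.6x2 + 0.6x3 s.t.:
  27x1 + 211x2 ≥ 497   (red component)
  17x1 + 25x2 + 45x3 ≤ 67   (oil absorption)
  5.8x1 + 5.1x2 + 2.6x3 ≥ 7.67   (density contribution)
  x1, x2, x3 ≥ 0.
The minimum-cost mix takes nothing from chrome yellow, kaolin — only iron-oxide red. There the red component constraint is tight.
That vertex is x2 = 2.355.
Hence cost = 1.6·2.355 = €3.7680.

€3.77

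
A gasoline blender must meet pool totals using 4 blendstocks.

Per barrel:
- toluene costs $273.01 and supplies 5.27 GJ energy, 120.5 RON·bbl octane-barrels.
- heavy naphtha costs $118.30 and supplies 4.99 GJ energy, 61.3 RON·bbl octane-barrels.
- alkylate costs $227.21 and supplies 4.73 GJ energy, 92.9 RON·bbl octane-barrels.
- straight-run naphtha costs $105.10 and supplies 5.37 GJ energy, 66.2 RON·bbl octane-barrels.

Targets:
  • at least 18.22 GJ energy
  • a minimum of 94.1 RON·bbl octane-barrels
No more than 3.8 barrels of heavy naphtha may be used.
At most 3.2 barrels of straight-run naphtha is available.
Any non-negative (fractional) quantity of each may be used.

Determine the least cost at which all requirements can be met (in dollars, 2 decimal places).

$360.88

Let x1 = barrels of toluene, x2 = barrels of heavy naphtha, x3 = barrels of alkylate, x4 = barrels of straight-run naphtha.
Minimise 273.01x1 + 118.3x2 + 227.21x3 + 105.1x4 s.t.:
  5.27x1 + 4.99x2 + 4.73x3 + 5.37x4 ≥ 18.22   (energy)
  120.5x1 + 61.3x2 + 92.9x3 + 66.2x4 ≥ 94.1   (octane-barrels)
  x2 ≤ 3.8
  x4 ≤ 3.2
  x1, x2, x3, x4 ≥ 0.
The cheapest feasible vertex uses only heavy naphtha, straight-run naphtha; toluene, alkylate are not used. There the energy and the straight-run naphtha cap constraints are tight.
So heavy naphtha = 0.2076 barrels, straight-run naphtha = 3.2 barrels.
Cost = 118.3·0.2076 + 105.1·3.2 = 360.8791.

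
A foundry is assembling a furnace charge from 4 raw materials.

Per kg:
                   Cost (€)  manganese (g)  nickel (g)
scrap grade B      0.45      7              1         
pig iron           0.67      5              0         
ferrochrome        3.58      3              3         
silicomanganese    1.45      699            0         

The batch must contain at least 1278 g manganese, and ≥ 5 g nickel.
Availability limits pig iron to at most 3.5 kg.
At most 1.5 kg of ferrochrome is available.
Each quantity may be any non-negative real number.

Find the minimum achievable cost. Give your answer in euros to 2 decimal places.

Let x1 = kg of scrap grade B, x2 = kg of pig iron, x3 = kg of ferrochrome, x4 = kg of silicomanganese.
Minimise 0.45x1 + 0.67x2 + 3.58x3 + 1.45x4 with:
  7x1 + 5x2 + 3x3 + 699x4 ≥ 1278   (manganese)
  1x1 + 3x3 ≥ 5   (nickel)
  x2 ≤ 3.5
  x3 ≤ 1.5
  x1, x2, x3, x4 ≥ 0.
At the optimum only scrap grade B, silicomanganese are positive (pig iron, ferrochrome = 0). The manganese and nickel requirements are met with equality.
Solving gives x1 = 5, x4 = 1.778.
Hence cost = 0.45·5 + 1.45·1.778 = €4.8281.

€4.83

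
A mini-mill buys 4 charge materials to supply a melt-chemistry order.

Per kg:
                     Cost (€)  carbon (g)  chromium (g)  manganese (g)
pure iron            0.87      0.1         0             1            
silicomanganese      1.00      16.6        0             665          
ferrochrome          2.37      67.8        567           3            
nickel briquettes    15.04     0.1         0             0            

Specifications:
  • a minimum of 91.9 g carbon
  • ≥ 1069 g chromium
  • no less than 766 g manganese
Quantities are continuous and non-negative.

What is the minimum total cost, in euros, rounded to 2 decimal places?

Let x1 = kg of pure iron, x2 = kg of silicomanganese, x3 = kg of ferrochrome, x4 = kg of nickel briquettes.
Minimize 0.87x1 + 1x2 + 2.37x3 + 15.04x4 subject to:
  0.1x1 + 16.6x2 + 67.8x3 + 0.1x4 ≥ 91.9   (carbon)
  567x3 ≥ 1069   (chromium)
  1x1 + 665x2 + 3x3 ≥ 766   (manganese)
  x1, x2, x3, x4 ≥ 0.
At the optimum only silicomanganese, ferrochrome are positive (pure iron, nickel briquettes = 0). The chromium and manganese requirements are met with equality.
Optimal quantities: silicomanganese = 1.143 kg, ferrochrome = 1.885 kg.
Objective = 1·1.143 + 2.37·1.885 = 5.6105.

€5.61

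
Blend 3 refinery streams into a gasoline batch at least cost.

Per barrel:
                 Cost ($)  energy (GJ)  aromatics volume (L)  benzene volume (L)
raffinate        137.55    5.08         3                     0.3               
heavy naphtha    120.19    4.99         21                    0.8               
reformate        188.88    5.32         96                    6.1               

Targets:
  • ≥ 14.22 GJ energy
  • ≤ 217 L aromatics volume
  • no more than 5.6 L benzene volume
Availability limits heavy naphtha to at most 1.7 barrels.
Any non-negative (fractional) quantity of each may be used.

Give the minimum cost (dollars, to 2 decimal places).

$359.66

Let x1 = barrels of raffinate, x2 = barrels of heavy naphtha, x3 = barrels of reformate.
Minimise 137.55x1 + 120.19x2 + 188.88x3 s.t.:
  5.08x1 + 4.99x2 + 5.32x3 ≥ 14.22   (energy)
  3x1 + 21x2 + 96x3 ≤ 217   (aromatics volume)
  0.3x1 + 0.8x2 + 6.1x3 ≤ 5.6   (benzene volume)
  x2 ≤ 1.7
  x1, x2, x3 ≥ 0.
At the optimum only raffinate, heavy naphtha are positive (reformate = 0). The energy and the heavy naphtha cap requirements are met with equality.
Solving gives x1 = 1.1293, x2 = 1.7.
Cost = 137.55·1.1293 + 120.19·1.7 = 359.6582.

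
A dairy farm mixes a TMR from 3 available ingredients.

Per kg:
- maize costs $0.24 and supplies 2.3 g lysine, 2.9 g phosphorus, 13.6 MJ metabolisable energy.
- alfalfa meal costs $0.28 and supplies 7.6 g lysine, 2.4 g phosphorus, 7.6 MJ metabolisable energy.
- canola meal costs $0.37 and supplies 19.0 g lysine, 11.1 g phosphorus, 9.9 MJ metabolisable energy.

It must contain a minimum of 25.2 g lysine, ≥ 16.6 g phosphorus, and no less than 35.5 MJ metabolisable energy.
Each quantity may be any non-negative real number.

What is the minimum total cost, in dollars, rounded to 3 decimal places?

Set it up as a linear program. Let x1 = kg of maize, x2 = kg of alfalfa meal, x3 = kg of canola meal.
Minimise 0.24x1 + 0.28x2 + 0.37x3 with:
  2.3x1 + 7.6x2 + 19x3 ≥ 25.2   (lysine)
  2.9x1 + 2.4x2 + 11.1x3 ≥ 16.6   (phosphorus)
  13.6x1 + 7.6x2 + 9.9x3 ≥ 35.5   (metabolisable energy)
  x1, x2, x3 ≥ 0.
At the optimum only maize, canola meal are positive (alfalfa meal = 0). The lysine and metabolisable energy requirements are met with equality.
That vertex is x1 = 1.804, x3 = 1.108.
Cost = 0.24·1.804 + 0.37·1.108 = 0.84292.

$0.843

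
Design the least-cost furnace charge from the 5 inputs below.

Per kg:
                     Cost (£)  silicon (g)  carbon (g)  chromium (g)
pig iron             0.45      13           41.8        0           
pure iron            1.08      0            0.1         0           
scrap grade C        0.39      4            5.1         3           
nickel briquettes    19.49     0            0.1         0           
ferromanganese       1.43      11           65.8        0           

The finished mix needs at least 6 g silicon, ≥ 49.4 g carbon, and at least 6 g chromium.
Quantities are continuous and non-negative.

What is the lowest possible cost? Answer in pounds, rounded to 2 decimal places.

£1.20

Let x1 = kg of pig iron, x2 = kg of pure iron, x3 = kg of scrap grade C, x4 = kg of nickel briquettes, x5 = kg of ferromanganese.
Minimise 0.45x1 + 1.08x2 + 0.39x3 + 19.49x4 + 1.43x5 s.t.:
  13x1 + 4x3 + 11x5 ≥ 6   (silicon)
  41.8x1 + 0.1x2 + 5.1x3 + 0.1x4 + 65.8x5 ≥ 49.4   (carbon)
  3x3 ≥ 6   (chromium)
  x1, x2, x3, x4, x5 ≥ 0.
The minimum-cost mix takes nothing from pure iron, nickel briquettes, ferromanganese — only pig iron, scrap grade C. The carbon and chromium requirements are met with equality.
That vertex is x1 = 0.9378, x3 = 2.
Hence cost = 0.45·0.9378 + 0.39·2 = £1.2020.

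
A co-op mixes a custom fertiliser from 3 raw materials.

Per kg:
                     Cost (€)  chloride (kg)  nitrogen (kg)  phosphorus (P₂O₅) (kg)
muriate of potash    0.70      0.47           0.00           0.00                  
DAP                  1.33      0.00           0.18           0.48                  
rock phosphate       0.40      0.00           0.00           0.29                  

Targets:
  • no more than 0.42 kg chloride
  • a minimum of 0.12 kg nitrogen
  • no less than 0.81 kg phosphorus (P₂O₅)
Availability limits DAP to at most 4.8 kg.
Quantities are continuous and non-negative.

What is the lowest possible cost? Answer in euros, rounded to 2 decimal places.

€1.56

Treat it as an LP. Let x1 = kg of muriate of potash, x2 = kg of DAP, x3 = kg of rock phosphate.
Minimise 0.7x1 + 1.33x2 + 0.4x3 subject to:
  0.47x1 ≤ 0.42   (chloride)
  0.18x2 ≥ 0.12   (nitrogen)
  0.48x2 + 0.29x3 ≥ 0.81   (phosphorus (P₂O₅))
  x2 ≤ 4.8
  x1, x2, x3 ≥ 0.
The cheapest feasible vertex uses only DAP, rock phosphate; muriate of potash is not used. Binding constraints: nitrogen and phosphorus (P₂O₅).
Solving gives x2 = 0.6667, x3 = 1.69.
Total cost: 1.33·0.6667 + 0.4·1.69 = 1.5627.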